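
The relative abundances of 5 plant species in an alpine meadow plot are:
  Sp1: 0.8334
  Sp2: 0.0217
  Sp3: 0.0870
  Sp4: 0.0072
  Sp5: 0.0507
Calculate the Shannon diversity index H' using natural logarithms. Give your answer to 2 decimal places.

0.63

Each pᵢ ln pᵢ term (working shown to 4 dp, full precision carried): 0.8334×(-0.1822)=-0.1519, 0.0217×(-3.8304)=-0.0831, 0.087×(-2.4418)=-0.2124, 0.0072×(-4.9337)=-0.0355, 0.0507×(-2.9818)=-0.1512.
Sum = -0.6341, so H' = 0.63.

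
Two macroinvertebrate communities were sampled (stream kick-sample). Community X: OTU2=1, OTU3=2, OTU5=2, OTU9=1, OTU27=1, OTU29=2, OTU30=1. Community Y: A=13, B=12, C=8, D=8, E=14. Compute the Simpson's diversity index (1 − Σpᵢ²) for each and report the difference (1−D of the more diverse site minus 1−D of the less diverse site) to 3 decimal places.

0.051

Community X: N=10, proportions 0.1, 0.2, 0.2, 0.1, 0.1, 0.2, 0.1, giving 1−D = 0.84000 (working shown to 5 dp, full precision carried).
Community Y: N=55, proportions 0.23636, 0.21818, 0.14545, 0.14545, 0.25455, giving 1−D = 0.78942.
Difference = |0.84000 − 0.78942| = 0.05058, i.e. 0.051 to 3 decimal places.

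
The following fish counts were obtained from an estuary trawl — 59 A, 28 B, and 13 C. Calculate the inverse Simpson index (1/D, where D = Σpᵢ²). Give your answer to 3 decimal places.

Total N = 59+28+13 = 100, so the proportions are 0.59, 0.28, 0.13 (working shown to 6 dp, full precision carried).
D = 0.59² + 0.28² + 0.13² = 0.348100 + 0.078400 + 0.016900 = 0.443400.
So 1/D = 2.25530, i.e. 2.255 to 3 decimal places.

2.255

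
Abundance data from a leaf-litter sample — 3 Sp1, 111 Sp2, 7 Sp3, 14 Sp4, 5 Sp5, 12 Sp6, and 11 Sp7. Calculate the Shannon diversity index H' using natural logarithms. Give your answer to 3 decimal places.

1.162

Total N = 3+111+7+14+5+12+11 = 163, so the proportions are 0.0184, 0.68098, 0.04294, 0.08589, 0.03067, 0.07362, 0.06748 (working shown to 5 dp, full precision carried).
Each pᵢ ln pᵢ term: 0.0184×(-3.99514)=-0.07353, 0.68098×(-0.38422)=-0.26165, 0.04294×(-3.14784)=-0.13518, 0.08589×(-2.45469)=-0.21083, 0.03067×(-3.48431)=-0.10688, 0.07362×(-2.60884)=-0.19206, 0.06748×(-2.69585)=-0.18193.
Sum = -1.16206, so H' = 1.162.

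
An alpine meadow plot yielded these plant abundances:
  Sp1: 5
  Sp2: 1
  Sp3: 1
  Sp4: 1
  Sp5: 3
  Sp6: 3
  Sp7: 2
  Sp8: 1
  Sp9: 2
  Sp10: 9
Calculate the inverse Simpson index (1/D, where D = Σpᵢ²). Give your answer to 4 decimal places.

Total N = 5+1+1+1+3+3+2+1+2+9 = 28, so the proportions are 0.17857143, 0.03571429, 0.03571429, 0.03571429, 0.10714286, 0.10714286, 0.07142857, 0.03571429, 0.07142857, 0.32142857 (working shown to 8 dp, full precision carried).
D = 0.17857143² + 0.03571429² + 0.03571429² + 0.03571429² + 0.10714286² + 0.10714286² + 0.07142857² + 0.03571429² + 0.07142857² + 0.32142857² = 0.03188776 + 0.00127551 + 0.00127551 + 0.00127551 + 0.01147959 + 0.01147959 + 0.00510204 + 0.00127551 + 0.00510204 + 0.10331633 = 0.17346939.
So 1/D = 5.764706, i.e. 5.7647 to 4 decimal places.

5.7647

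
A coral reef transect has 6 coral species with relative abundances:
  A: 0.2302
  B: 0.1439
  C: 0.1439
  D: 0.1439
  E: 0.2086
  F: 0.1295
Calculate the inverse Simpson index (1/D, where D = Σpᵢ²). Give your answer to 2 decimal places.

D = 0.2302² + 0.1439² + 0.1439² + 0.1439² + 0.2086² + 0.1295² = 0.052992 + 0.020707 + 0.020707 + 0.020707 + 0.043514 + 0.016770 = 0.175398 (working shown to 6 dp, full precision carried).
So 1/D = 5.7013, i.e. 5.70 to 2 decimal places.

5.70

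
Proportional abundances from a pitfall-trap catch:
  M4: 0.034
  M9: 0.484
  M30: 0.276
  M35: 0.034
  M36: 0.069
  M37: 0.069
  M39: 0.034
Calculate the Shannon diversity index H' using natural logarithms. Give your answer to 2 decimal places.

Each pᵢ ln pᵢ term (working shown to 4 dp, full precision carried): 0.034×(-3.3814)=-0.1150, 0.484×(-0.7257)=-0.3512, 0.276×(-1.2874)=-0.3553, 0.034×(-3.3814)=-0.1150, 0.069×(-2.6736)=-0.1845, 0.069×(-2.6736)=-0.1845, 0.034×(-3.3814)=-0.1150.
Sum = -1.4204, so H' = 1.42.

1.42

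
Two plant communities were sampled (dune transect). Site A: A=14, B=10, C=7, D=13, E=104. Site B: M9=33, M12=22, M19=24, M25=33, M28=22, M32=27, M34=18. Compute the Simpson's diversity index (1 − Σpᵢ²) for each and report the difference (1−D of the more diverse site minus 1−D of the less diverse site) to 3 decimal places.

Site A: N=148, proportions 0.09459, 0.06757, 0.0473, 0.08784, 0.7027, giving 1−D = 0.48274 (working shown to 5 dp, full precision carried).
Site B: N=179, proportions 0.18436, 0.12291, 0.13408, 0.18436, 0.12291, 0.15084, 0.10056, giving 1−D = 0.85097.
Difference = |0.48274 − 0.85097| = 0.36823, i.e. 0.368 to 3 decimal places.

0.368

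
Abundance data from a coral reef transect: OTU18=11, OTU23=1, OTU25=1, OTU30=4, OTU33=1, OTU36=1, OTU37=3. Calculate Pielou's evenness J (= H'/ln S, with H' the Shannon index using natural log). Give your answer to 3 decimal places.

Total N = 11+1+1+4+1+1+3 = 22, so the proportions are 0.5, 0.04545, 0.04545, 0.18182, 0.04545, 0.04545, 0.13636 (working shown to 5 dp, full precision carried).
H' = −Σ pᵢ ln pᵢ = −((-0.34657) + (-0.14050) + (-0.14050) + (-0.30995) + (-0.14050) + (-0.14050) + (-0.27170)) = 1.49023.
With S = 7 species, ln S = 1.94591, so J = 1.49023/1.94591 = 0.76583, i.e. 0.766 to 3 decimal places.

0.766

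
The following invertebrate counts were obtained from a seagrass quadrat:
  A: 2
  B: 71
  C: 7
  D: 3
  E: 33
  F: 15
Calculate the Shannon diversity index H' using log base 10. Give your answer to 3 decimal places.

0.536

Total N = 2+71+7+3+33+15 = 131, so the proportions are 0.01527, 0.54198, 0.05344, 0.0229, 0.25191, 0.1145 (working shown to 5 dp, full precision carried).
Each pᵢ log₁₀ pᵢ term: 0.01527×(-1.81624)=-0.02773, 0.54198×(-0.26601)=-0.14417, 0.05344×(-1.27217)=-0.06798, 0.0229×(-1.64015)=-0.03756, 0.25191×(-0.59876)=-0.15083, 0.1145×(-0.94118)=-0.10777.
Sum = -0.53604, so H' = 0.536.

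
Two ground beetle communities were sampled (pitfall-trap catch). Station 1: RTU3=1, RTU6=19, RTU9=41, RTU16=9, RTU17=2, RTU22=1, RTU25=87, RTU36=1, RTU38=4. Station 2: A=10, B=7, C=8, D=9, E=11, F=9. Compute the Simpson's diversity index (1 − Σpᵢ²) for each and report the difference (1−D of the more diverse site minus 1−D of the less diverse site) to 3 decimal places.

Station 1: N=165, proportions 0.006061, 0.115152, 0.248485, 0.054545, 0.012121, 0.006061, 0.527273, 0.006061, 0.024242, giving 1−D = 0.643159 (working shown to 6 dp, full precision carried).
Station 2: N=54, proportions 0.185185, 0.12963, 0.148148, 0.166667, 0.203704, 0.166667, giving 1−D = 0.829904.
Difference = |0.643159 − 0.829904| = 0.186745, i.e. 0.187 to 3 decimal places.

0.187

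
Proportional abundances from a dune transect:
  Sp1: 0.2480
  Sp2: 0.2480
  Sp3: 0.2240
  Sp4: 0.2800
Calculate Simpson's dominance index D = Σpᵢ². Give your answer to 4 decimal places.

D = 0.248² + 0.248² + 0.224² + 0.28² = 0.061504 + 0.061504 + 0.050176 + 0.078400 = 0.251584 (working shown to 6 dp, full precision carried).
To 4 decimal places, D = 0.2516.

0.2516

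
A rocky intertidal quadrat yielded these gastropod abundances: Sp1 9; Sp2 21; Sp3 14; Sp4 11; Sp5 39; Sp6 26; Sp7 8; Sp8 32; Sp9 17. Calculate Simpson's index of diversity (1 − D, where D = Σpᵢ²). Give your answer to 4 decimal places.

Total N = 9+21+14+11+39+26+8+32+17 = 177, so the proportions are 0.050847, 0.118644, 0.079096, 0.062147, 0.220339, 0.146893, 0.045198, 0.180791, 0.096045 (working shown to 6 dp, full precision carried).
D = 0.050847² + 0.118644² + 0.079096² + 0.062147² + 0.220339² + 0.146893² + 0.045198² + 0.180791² + 0.096045² = 0.002585 + 0.014076 + 0.006256 + 0.003862 + 0.048549 + 0.021577 + 0.002043 + 0.032685 + 0.009225 = 0.140860.
So 1 − D = 0.859140, i.e. 0.8591 to 4 decimal places.

0.8591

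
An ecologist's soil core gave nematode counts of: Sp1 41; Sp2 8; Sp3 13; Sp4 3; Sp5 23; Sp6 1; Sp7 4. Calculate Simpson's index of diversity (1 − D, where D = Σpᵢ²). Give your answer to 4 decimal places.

0.7145

Total N = 41+8+13+3+23+1+4 = 93, so the proportions are 0.44086, 0.086022, 0.139785, 0.032258, 0.247312, 0.010753, 0.043011 (working shown to 6 dp, full precision carried).
D = 0.44086² + 0.086022² + 0.139785² + 0.032258² + 0.247312² + 0.010753² + 0.043011² = 0.194358 + 0.007400 + 0.019540 + 0.001041 + 0.061163 + 0.000116 + 0.001850 = 0.285467.
So 1 − D = 0.714533, i.e. 0.7145 to 4 decimal places.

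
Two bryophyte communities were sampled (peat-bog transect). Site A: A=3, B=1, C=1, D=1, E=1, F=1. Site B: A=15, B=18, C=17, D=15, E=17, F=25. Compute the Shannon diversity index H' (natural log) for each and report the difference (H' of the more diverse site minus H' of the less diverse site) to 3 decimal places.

0.108

Site A: N=8, proportions 0.375, 0.125, 0.125, 0.125, 0.125, 0.125, giving H' = 1.66746 (working shown to 5 dp, full precision carried).
Site B: N=107, proportions 0.14019, 0.16822, 0.15888, 0.14019, 0.15888, 0.23364, giving H' = 1.77498.
Difference = |1.66746 − 1.77498| = 0.10752, i.e. 0.108 to 3 decimal places.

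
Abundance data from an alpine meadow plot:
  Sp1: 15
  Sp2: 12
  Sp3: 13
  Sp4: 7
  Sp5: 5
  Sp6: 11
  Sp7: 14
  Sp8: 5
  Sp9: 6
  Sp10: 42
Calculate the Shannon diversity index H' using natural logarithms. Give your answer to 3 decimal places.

Total N = 15+12+13+7+5+11+14+5+6+42 = 130, so the proportions are 0.11538, 0.09231, 0.1, 0.05385, 0.03846, 0.08462, 0.10769, 0.03846, 0.04615, 0.32308 (working shown to 5 dp, full precision carried).
Each pᵢ ln pᵢ term: 0.11538×(-2.15948)=-0.24917, 0.09231×(-2.38263)=-0.21993, 0.1×(-2.30259)=-0.23026, 0.05385×(-2.92162)=-0.15732, 0.03846×(-3.25810)=-0.12531, 0.08462×(-2.46964)=-0.20897, 0.10769×(-2.22848)=-0.23999, 0.03846×(-3.25810)=-0.12531, 0.04615×(-3.07577)=-0.14196, 0.32308×(-1.12986)=-0.36503.
Sum = -2.06326, so H' = 2.063.

2.063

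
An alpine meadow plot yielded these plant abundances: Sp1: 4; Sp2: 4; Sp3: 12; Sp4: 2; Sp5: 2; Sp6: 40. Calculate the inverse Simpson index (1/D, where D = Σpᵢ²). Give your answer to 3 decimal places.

Total N = 4+4+12+2+2+40 = 64, so the proportions are 0.0625, 0.0625, 0.1875, 0.03125, 0.03125, 0.625 (working shown to 6 dp, full precision carried).
D = 0.0625² + 0.0625² + 0.1875² + 0.03125² + 0.03125² + 0.625² = 0.003906 + 0.003906 + 0.035156 + 0.000977 + 0.000977 + 0.390625 = 0.435547.
So 1/D = 2.29596, i.e. 2.296 to 3 decimal places.

2.296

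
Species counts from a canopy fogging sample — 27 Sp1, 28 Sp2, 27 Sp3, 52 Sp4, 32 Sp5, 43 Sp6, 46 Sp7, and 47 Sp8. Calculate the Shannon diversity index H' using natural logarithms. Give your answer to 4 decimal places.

2.0467

Total N = 27+28+27+52+32+43+46+47 = 302, so the proportions are 0.089404, 0.092715, 0.089404, 0.172185, 0.10596, 0.142384, 0.152318, 0.155629 (working shown to 6 dp, full precision carried).
Each pᵢ ln pᵢ term: 0.089404×(-2.414590)=-0.215874, 0.092715×(-2.378223)=-0.220497, 0.089404×(-2.414590)=-0.215874, 0.172185×(-1.759183)=-0.302906, 0.10596×(-2.244691)=-0.237848, 0.142384×(-1.949227)=-0.277539, 0.152318×(-1.881786)=-0.286630, 0.155629×(-1.860279)=-0.289514.
Sum = -2.046681, so H' = 2.0467.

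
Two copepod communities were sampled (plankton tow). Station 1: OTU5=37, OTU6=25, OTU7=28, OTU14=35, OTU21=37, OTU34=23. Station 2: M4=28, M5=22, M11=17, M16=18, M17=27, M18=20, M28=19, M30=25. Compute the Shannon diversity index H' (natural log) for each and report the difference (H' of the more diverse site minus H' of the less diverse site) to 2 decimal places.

Station 1: N=185, proportions 0.2, 0.1351, 0.1514, 0.1892, 0.2, 0.1243, giving H' = 1.7742 (working shown to 4 dp, full precision carried).
Station 2: N=176, proportions 0.1591, 0.125, 0.0966, 0.1023, 0.1534, 0.1136, 0.108, 0.142, giving H' = 2.0636.
Difference = |1.7742 − 2.0636| = 0.2894, i.e. 0.29 to 2 decimal places.

0.29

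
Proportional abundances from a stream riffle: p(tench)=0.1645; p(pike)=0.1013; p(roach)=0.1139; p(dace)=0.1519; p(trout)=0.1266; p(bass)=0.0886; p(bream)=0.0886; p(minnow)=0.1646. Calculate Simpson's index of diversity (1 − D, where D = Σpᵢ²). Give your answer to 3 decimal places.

0.868

D = 0.1645² + 0.1013² + 0.1139² + 0.1519² + 0.1266² + 0.0886² + 0.0886² + 0.1646² = 0.02706 + 0.01026 + 0.01297 + 0.02307 + 0.01603 + 0.00785 + 0.00785 + 0.02709 = 0.13219 (working shown to 5 dp, full precision carried).
So 1 − D = 0.86781, i.e. 0.868 to 3 decimal places.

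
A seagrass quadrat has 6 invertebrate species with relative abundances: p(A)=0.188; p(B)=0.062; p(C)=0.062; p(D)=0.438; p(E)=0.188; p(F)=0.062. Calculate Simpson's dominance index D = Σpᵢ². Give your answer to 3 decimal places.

D = 0.188² + 0.062² + 0.062² + 0.438² + 0.188² + 0.062² = 0.03534 + 0.00384 + 0.00384 + 0.19184 + 0.03534 + 0.00384 = 0.27406 (working shown to 5 dp, full precision carried).
To 3 decimal places, D = 0.274.

0.274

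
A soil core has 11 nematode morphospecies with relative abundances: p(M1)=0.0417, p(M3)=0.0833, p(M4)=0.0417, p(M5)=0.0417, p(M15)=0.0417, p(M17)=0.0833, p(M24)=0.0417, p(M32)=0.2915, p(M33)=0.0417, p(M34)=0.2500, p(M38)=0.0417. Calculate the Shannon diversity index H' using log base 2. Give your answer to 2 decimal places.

2.95

Each pᵢ log₂ pᵢ term (working shown to 4 dp, full precision carried): 0.0417×(-4.5838)=-0.1911, 0.0833×(-3.5855)=-0.2987, 0.0417×(-4.5838)=-0.1911, 0.0417×(-4.5838)=-0.1911, 0.0417×(-4.5838)=-0.1911, 0.0833×(-3.5855)=-0.2987, 0.0417×(-4.5838)=-0.1911, 0.2915×(-1.7784)=-0.5184, 0.0417×(-4.5838)=-0.1911, 0.25×(-2.0000)=-0.5000, 0.0417×(-4.5838)=-0.1911.
Sum = -2.9538, so H' = 2.95.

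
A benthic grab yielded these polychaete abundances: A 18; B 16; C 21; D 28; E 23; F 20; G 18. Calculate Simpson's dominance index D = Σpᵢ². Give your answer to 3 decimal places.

0.147

Total N = 18+16+21+28+23+20+18 = 144, so the proportions are 0.125, 0.11111, 0.14583, 0.19444, 0.15972, 0.13889, 0.125 (working shown to 5 dp, full precision carried).
D = 0.125² + 0.11111² + 0.14583² + 0.19444² + 0.15972² + 0.13889² + 0.125² = 0.01562 + 0.01235 + 0.02127 + 0.03781 + 0.02551 + 0.01929 + 0.01562 = 0.14747.
To 3 decimal places, D = 0.147.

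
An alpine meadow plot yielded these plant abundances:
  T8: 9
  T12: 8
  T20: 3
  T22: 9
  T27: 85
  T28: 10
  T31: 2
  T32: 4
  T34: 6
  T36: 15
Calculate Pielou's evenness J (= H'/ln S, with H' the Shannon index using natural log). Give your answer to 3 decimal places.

0.688

Total N = 9+8+3+9+85+10+2+4+6+15 = 151, so the proportions are 0.0596, 0.05298, 0.01987, 0.0596, 0.56291, 0.06623, 0.01325, 0.02649, 0.03974, 0.09934 (working shown to 5 dp, full precision carried).
H' = −Σ pᵢ ln pᵢ = −((-0.16808) + (-0.15565) + (-0.07785) + (-0.16808) + (-0.32347) + (-0.17978) + (-0.05727) + (-0.09619) + (-0.12817) + (-0.22939)) = 1.58393.
With S = 10 species, ln S = 2.30259, so J = 1.58393/2.30259 = 0.68789, i.e. 0.688 to 3 decimal places.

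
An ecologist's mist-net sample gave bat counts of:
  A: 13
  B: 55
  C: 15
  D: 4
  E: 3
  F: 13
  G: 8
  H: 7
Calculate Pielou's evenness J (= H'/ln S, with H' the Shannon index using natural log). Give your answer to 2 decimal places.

Total N = 13+55+15+4+3+13+8+7 = 118, so the proportions are 0.1102, 0.4661, 0.1271, 0.0339, 0.0254, 0.1102, 0.0678, 0.0593 (working shown to 4 dp, full precision carried).
H' = −Σ pᵢ ln pᵢ = −((-0.2430) + (-0.3558) + (-0.2622) + (-0.1147) + (-0.0934) + (-0.2430) + (-0.1825) + (-0.1676)) = 1.6621.
With S = 8 species, ln S = 2.0794, so J = 1.6621/2.0794 = 0.7993, i.e. 0.80 to 2 decimal places.

0.80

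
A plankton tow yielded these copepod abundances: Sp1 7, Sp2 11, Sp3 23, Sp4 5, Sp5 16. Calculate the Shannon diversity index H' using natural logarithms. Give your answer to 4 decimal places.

1.4735

Total N = 7+11+23+5+16 = 62, so the proportions are 0.112903, 0.177419, 0.370968, 0.080645, 0.258065 (working shown to 6 dp, full precision carried).
Each pᵢ ln pᵢ term: 0.112903×(-2.181224)=-0.246267, 0.177419×(-1.729239)=-0.306800, 0.370968×(-0.991640)=-0.367867, 0.080645×(-2.517696)=-0.203040, 0.258065×(-1.354546)=-0.349560.
Sum = -1.473534, so H' = 1.4735.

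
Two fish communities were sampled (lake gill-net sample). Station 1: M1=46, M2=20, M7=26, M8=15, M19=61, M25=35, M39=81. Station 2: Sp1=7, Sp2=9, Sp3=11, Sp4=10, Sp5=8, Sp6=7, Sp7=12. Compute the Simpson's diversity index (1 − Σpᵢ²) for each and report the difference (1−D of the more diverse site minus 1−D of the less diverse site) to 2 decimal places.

Station 1: N=284, proportions 0.162, 0.0704, 0.0915, 0.0528, 0.2148, 0.1232, 0.2852, giving 1−D = 0.8150 (working shown to 4 dp, full precision carried).
Station 2: N=64, proportions 0.1094, 0.1406, 0.1719, 0.1562, 0.125, 0.1094, 0.1875, giving 1−D = 0.8516.
Difference = |0.8150 − 0.8516| = 0.0366, i.e. 0.04 to 2 decimal places.

0.04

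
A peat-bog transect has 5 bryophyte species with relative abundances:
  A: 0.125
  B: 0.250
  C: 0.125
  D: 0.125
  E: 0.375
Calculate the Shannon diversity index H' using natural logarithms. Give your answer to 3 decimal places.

1.494

Each pᵢ ln pᵢ term (working shown to 5 dp, full precision carried): 0.125×(-2.07944)=-0.25993, 0.25×(-1.38629)=-0.34657, 0.125×(-2.07944)=-0.25993, 0.125×(-2.07944)=-0.25993, 0.375×(-0.98083)=-0.36781.
Sum = -1.49418, so H' = 1.494.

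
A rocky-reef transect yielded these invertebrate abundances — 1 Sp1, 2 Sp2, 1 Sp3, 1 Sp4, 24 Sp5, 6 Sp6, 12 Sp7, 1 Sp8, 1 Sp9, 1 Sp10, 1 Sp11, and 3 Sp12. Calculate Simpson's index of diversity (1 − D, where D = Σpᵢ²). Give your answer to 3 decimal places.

Total N = 1+2+1+1+24+6+12+1+1+1+1+3 = 54, so the proportions are 0.01852, 0.03704, 0.01852, 0.01852, 0.44444, 0.11111, 0.22222, 0.01852, 0.01852, 0.01852, 0.01852, 0.05556 (working shown to 5 dp, full precision carried).
D = 0.01852² + 0.03704² + 0.01852² + 0.01852² + 0.44444² + 0.11111² + 0.22222² + 0.01852² + 0.01852² + 0.01852² + 0.01852² + 0.05556² = 0.00034 + 0.00137 + 0.00034 + 0.00034 + 0.19753 + 0.01235 + 0.04938 + 0.00034 + 0.00034 + 0.00034 + 0.00034 + 0.00309 = 0.26612.
So 1 − D = 0.73388, i.e. 0.734 to 3 decimal places.

0.734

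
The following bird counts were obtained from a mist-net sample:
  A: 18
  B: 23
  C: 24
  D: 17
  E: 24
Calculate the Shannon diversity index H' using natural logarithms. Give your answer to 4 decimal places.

Total N = 18+23+24+17+24 = 106, so the proportions are 0.169811, 0.216981, 0.226415, 0.160377, 0.226415 (working shown to 6 dp, full precision carried).
Each pᵢ ln pᵢ term: 0.169811×(-1.773067)=-0.301087, 0.216981×(-1.527945)=-0.331535, 0.226415×(-1.485385)=-0.336314, 0.160377×(-1.830226)=-0.293527, 0.226415×(-1.485385)=-0.336314.
Sum = -1.598776, so H' = 1.5988.

1.5988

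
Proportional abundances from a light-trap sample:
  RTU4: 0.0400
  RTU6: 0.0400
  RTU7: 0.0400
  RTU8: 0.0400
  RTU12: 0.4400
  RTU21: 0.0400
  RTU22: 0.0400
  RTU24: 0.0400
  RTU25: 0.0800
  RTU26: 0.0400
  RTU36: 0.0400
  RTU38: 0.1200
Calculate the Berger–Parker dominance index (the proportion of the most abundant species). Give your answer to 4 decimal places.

0.4400

The largest proportion is 0.44, i.e. d = 0.4400 to 4 decimal places.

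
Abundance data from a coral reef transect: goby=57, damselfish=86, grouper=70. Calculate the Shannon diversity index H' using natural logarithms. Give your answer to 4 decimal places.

Total N = 57+86+70 = 213, so the proportions are 0.267606, 0.403756, 0.328638 (working shown to 6 dp, full precision carried).
Each pᵢ ln pᵢ term: 0.267606×(-1.318241)=-0.352769, 0.403756×(-0.906945)=-0.366184, 0.328638×(-1.112797)=-0.365708.
Sum = -1.084661, so H' = 1.0847.

1.0847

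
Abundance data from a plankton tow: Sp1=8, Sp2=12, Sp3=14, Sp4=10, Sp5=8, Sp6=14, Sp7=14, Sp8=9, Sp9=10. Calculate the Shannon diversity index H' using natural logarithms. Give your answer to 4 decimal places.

2.1733

Total N = 8+12+14+10+8+14+14+9+10 = 99, so the proportions are 0.080808, 0.121212, 0.141414, 0.10101, 0.080808, 0.141414, 0.141414, 0.090909, 0.10101 (working shown to 6 dp, full precision carried).
Each pᵢ ln pᵢ term: 0.080808×(-2.515678)=-0.203287, 0.121212×(-2.110213)=-0.255783, 0.141414×(-1.956063)=-0.276615, 0.10101×(-2.292535)=-0.231569, 0.080808×(-2.515678)=-0.203287, 0.141414×(-1.956063)=-0.276615, 0.141414×(-1.956063)=-0.276615, 0.090909×(-2.397895)=-0.217990, 0.10101×(-2.292535)=-0.231569.
Sum = -2.173331, so H' = 2.1733.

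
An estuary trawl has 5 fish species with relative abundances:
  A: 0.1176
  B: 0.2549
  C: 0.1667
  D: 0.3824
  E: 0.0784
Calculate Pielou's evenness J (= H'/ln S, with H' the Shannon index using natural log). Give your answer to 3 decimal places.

H' = −Σ pᵢ ln pᵢ = −((-0.25172) + (-0.34842) + (-0.29865) + (-0.36760) + (-0.19960)) = 1.46599 (working shown to 5 dp, full precision carried).
With S = 5 species, ln S = 1.60944, so J = 1.46599/1.60944 = 0.91087, i.e. 0.911 to 3 decimal places.

0.911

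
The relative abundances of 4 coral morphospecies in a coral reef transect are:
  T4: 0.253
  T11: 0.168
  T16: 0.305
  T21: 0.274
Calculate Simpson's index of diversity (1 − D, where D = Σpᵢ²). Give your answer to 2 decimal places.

D = 0.253² + 0.168² + 0.305² + 0.274² = 0.0640 + 0.0282 + 0.0930 + 0.0751 = 0.2603 (working shown to 4 dp, full precision carried).
So 1 − D = 0.7397, i.e. 0.74 to 2 decimal places.

0.74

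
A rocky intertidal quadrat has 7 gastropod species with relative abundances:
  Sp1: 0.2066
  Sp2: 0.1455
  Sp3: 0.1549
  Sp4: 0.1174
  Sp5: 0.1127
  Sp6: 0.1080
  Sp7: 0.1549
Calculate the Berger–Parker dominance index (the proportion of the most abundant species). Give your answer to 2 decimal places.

The largest proportion is 0.2066, i.e. d = 0.21 to 2 decimal places.

0.21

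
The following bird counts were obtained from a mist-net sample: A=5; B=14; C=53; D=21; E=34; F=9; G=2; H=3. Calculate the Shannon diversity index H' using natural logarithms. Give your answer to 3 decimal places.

1.660

Total N = 5+14+53+21+34+9+2+3 = 141, so the proportions are 0.03546, 0.09929, 0.37589, 0.14894, 0.24113, 0.06383, 0.01418, 0.02128 (working shown to 5 dp, full precision carried).
Each pᵢ ln pᵢ term: 0.03546×(-3.33932)=-0.11842, 0.09929×(-2.30970)=-0.22933, 0.37589×(-0.97847)=-0.36779, 0.14894×(-1.90424)=-0.28361, 0.24113×(-1.42240)=-0.34299, 0.06383×(-2.75154)=-0.17563, 0.01418×(-4.25561)=-0.06036, 0.02128×(-3.85015)=-0.08192.
Sum = -1.66005, so H' = 1.660.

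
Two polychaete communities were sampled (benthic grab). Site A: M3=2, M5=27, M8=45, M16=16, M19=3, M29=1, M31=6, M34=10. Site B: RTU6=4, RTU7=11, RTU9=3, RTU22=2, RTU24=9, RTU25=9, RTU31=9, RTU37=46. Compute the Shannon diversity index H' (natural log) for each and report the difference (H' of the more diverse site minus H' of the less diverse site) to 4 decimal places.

0.0260

Site A: N=110, proportions 0.0181818, 0.2454545, 0.4090909, 0.1454545, 0.0272727, 0.0090909, 0.0545455, 0.0909091, giving H' = 1.5813225 (working shown to 7 dp, full precision carried).
Site B: N=93, proportions 0.0430108, 0.1182796, 0.0322581, 0.0215054, 0.0967742, 0.0967742, 0.0967742, 0.4946237, giving H' = 1.6073659.
Difference = |1.5813225 − 1.6073659| = 0.0260434, i.e. 0.0260 to 4 decimal places.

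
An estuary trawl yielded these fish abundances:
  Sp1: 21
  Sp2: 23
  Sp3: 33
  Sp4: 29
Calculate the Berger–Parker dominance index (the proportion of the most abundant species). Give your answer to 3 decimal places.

Total N = 21+23+33+29 = 106, so the proportions are 0.19811, 0.21698, 0.31132, 0.27358 (working shown to 5 dp, full precision carried).
The largest proportion is 0.31132, i.e. d = 0.311 to 3 decimal places.

0.311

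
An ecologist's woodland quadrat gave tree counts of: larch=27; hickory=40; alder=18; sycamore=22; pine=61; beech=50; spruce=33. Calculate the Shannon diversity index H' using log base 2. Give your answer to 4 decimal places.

2.6932

Total N = 27+40+18+22+61+50+33 = 251, so the proportions are 0.10757, 0.159363, 0.071713, 0.087649, 0.243028, 0.199203, 0.131474 (working shown to 6 dp, full precision carried).
Each pᵢ log₂ pᵢ term: 0.10757×(-3.216656)=-0.346015, 0.159363×(-2.649615)=-0.422249, 0.071713×(-3.801619)=-0.272626, 0.087649×(-3.512112)=-0.307835, 0.243028×(-2.040806)=-0.495973, 0.199203×(-2.327687)=-0.463683, 0.131474×(-2.927149)=-0.384844.
Sum = -2.693225, so H' = 2.6932.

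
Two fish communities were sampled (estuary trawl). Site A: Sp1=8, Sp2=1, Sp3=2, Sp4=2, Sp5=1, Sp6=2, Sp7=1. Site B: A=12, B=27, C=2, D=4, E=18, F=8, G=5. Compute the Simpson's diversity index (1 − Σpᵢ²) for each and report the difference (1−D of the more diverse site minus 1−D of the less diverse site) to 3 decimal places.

0.047

Site A: N=17, proportions 0.47059, 0.05882, 0.11765, 0.11765, 0.05882, 0.11765, 0.05882, giving 1−D = 0.72664 (working shown to 5 dp, full precision carried).
Site B: N=76, proportions 0.15789, 0.35526, 0.02632, 0.05263, 0.23684, 0.10526, 0.06579, giving 1−D = 0.77389.
Difference = |0.72664 − 0.77389| = 0.04725, i.e. 0.047 to 3 decimal places.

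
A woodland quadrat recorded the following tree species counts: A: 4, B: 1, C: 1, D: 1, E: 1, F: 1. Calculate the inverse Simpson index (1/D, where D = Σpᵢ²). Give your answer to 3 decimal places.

Total N = 4+1+1+1+1+1 = 9, so the proportions are 0.4444444, 0.1111111, 0.1111111, 0.1111111, 0.1111111, 0.1111111 (working shown to 7 dp, full precision carried).
D = 0.4444444² + 0.1111111² + 0.1111111² + 0.1111111² + 0.1111111² + 0.1111111² = 0.1975309 + 0.0123457 + 0.0123457 + 0.0123457 + 0.0123457 + 0.0123457 = 0.2592593.
So 1/D = 3.85714, i.e. 3.857 to 3 decimal places.

3.857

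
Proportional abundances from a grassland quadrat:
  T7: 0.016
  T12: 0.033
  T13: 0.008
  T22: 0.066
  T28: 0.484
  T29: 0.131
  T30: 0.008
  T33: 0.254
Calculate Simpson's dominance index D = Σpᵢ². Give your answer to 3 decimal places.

D = 0.016² + 0.033² + 0.008² + 0.066² + 0.484² + 0.131² + 0.008² + 0.254² = 0.00026 + 0.00109 + 0.00006 + 0.00436 + 0.23426 + 0.01716 + 0.00006 + 0.06452 = 0.32176 (working shown to 5 dp, full precision carried).
To 3 decimal places, D = 0.322.

0.322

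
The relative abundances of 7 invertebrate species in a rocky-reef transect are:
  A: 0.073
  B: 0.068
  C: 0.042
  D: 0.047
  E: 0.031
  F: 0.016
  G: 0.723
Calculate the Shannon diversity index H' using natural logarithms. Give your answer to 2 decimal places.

Each pᵢ ln pᵢ term (working shown to 4 dp, full precision carried): 0.073×(-2.6173)=-0.1911, 0.068×(-2.6882)=-0.1828, 0.042×(-3.1701)=-0.1331, 0.047×(-3.0576)=-0.1437, 0.031×(-3.4738)=-0.1077, 0.016×(-4.1352)=-0.0662, 0.723×(-0.3243)=-0.2345.
Sum = -1.0591, so H' = 1.06.

1.06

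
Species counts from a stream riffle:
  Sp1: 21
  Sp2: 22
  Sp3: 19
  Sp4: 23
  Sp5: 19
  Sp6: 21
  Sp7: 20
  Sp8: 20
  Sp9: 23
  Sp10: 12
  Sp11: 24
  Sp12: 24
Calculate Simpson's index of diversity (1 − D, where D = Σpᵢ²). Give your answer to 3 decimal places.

0.915

Total N = 21+22+19+23+19+21+20+20+23+12+24+24 = 248, so the proportions are 0.08468, 0.08871, 0.07661, 0.09274, 0.07661, 0.08468, 0.08065, 0.08065, 0.09274, 0.04839, 0.09677, 0.09677 (working shown to 5 dp, full precision carried).
D = 0.08468² + 0.08871² + 0.07661² + 0.09274² + 0.07661² + 0.08468² + 0.08065² + 0.08065² + 0.09274² + 0.04839² + 0.09677² + 0.09677² = 0.00717 + 0.00787 + 0.00587 + 0.00860 + 0.00587 + 0.00717 + 0.00650 + 0.00650 + 0.00860 + 0.00234 + 0.00937 + 0.00937 = 0.08523.
So 1 − D = 0.91477, i.e. 0.915 to 3 decimal places.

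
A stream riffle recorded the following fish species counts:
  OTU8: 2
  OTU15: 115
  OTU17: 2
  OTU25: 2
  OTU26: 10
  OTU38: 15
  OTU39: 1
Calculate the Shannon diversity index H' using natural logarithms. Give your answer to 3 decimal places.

Total N = 2+115+2+2+10+15+1 = 147, so the proportions are 0.01361, 0.78231, 0.01361, 0.01361, 0.06803, 0.10204, 0.0068 (working shown to 5 dp, full precision carried).
Each pᵢ ln pᵢ term: 0.01361×(-4.29729)=-0.05847, 0.78231×(-0.24550)=-0.19206, 0.01361×(-4.29729)=-0.05847, 0.01361×(-4.29729)=-0.05847, 0.06803×(-2.68785)=-0.18285, 0.10204×(-2.28238)=-0.23290, 0.0068×(-4.99043)=-0.03395.
Sum = -0.81715, so H' = 0.817.

0.817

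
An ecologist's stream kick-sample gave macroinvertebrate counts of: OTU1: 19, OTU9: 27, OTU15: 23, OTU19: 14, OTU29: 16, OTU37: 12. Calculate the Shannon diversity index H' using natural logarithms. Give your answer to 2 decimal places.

1.75

Total N = 19+27+23+14+16+12 = 111, so the proportions are 0.1712, 0.2432, 0.2072, 0.1261, 0.1441, 0.1081 (working shown to 4 dp, full precision carried).
Each pᵢ ln pᵢ term: 0.1712×(-1.7651)=-0.3021, 0.2432×(-1.4137)=-0.3439, 0.2072×(-1.5740)=-0.3262, 0.1261×(-2.0705)=-0.2611, 0.1441×(-1.9369)=-0.2792, 0.1081×(-2.2246)=-0.2405.
Sum = -1.7530, so H' = 1.75.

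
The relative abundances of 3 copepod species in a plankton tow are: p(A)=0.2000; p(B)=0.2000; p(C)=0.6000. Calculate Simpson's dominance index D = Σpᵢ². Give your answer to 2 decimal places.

D = 0.2² + 0.2² + 0.6² = 0.0400 + 0.0400 + 0.3600 = 0.4400 (working shown to 4 dp, full precision carried).
To 2 decimal places, D = 0.44.

0.44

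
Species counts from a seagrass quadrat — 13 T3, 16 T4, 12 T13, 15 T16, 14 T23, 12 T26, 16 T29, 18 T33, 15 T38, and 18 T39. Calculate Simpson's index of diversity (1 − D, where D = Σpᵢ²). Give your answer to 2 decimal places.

Total N = 13+16+12+15+14+12+16+18+15+18 = 149, so the proportions are 0.0872, 0.1074, 0.0805, 0.1007, 0.094, 0.0805, 0.1074, 0.1208, 0.1007, 0.1208 (working shown to 4 dp, full precision carried).
D = 0.0872² + 0.1074² + 0.0805² + 0.1007² + 0.094² + 0.0805² + 0.1074² + 0.1208² + 0.1007² + 0.1208² = 0.0076 + 0.0115 + 0.0065 + 0.0101 + 0.0088 + 0.0065 + 0.0115 + 0.0146 + 0.0101 + 0.0146 = 0.1019.
So 1 − D = 0.8981, i.e. 0.90 to 2 decimal places.

0.90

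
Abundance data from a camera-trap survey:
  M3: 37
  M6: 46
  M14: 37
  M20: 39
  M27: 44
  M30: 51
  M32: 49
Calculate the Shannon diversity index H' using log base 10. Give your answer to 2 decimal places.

0.84

Total N = 37+46+37+39+44+51+49 = 303, so the proportions are 0.1221, 0.1518, 0.1221, 0.1287, 0.1452, 0.1683, 0.1617 (working shown to 4 dp, full precision carried).
Each pᵢ log₁₀ pᵢ term: 0.1221×(-0.9132)=-0.1115, 0.1518×(-0.8187)=-0.1243, 0.1221×(-0.9132)=-0.1115, 0.1287×(-0.8904)=-0.1146, 0.1452×(-0.8380)=-0.1217, 0.1683×(-0.7739)=-0.1303, 0.1617×(-0.7912)=-0.1280.
Sum = -0.8418, so H' = 0.84.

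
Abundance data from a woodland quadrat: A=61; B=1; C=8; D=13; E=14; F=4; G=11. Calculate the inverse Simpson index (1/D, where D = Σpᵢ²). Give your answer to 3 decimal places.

Total N = 61+1+8+13+14+4+11 = 112, so the proportions are 0.544643, 0.008929, 0.071429, 0.116071, 0.125, 0.035714, 0.098214 (working shown to 6 dp, full precision carried).
D = 0.544643² + 0.008929² + 0.071429² + 0.116071² + 0.125² + 0.035714² + 0.098214² = 0.296636 + 0.000080 + 0.005102 + 0.013473 + 0.015625 + 0.001276 + 0.009646 = 0.341837.
So 1/D = 2.92537, i.e. 2.925 to 3 decimal places.

2.925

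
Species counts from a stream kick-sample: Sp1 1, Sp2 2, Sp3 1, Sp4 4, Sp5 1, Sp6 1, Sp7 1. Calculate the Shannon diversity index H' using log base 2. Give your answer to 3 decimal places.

2.550

Total N = 1+2+1+4+1+1+1 = 11, so the proportions are 0.09091, 0.18182, 0.09091, 0.36364, 0.09091, 0.09091, 0.09091 (working shown to 5 dp, full precision carried).
Each pᵢ log₂ pᵢ term: 0.09091×(-3.45943)=-0.31449, 0.18182×(-2.45943)=-0.44717, 0.09091×(-3.45943)=-0.31449, 0.36364×(-1.45943)=-0.53070, 0.09091×(-3.45943)=-0.31449, 0.09091×(-3.45943)=-0.31449, 0.09091×(-3.45943)=-0.31449.
Sum = -2.55034, so H' = 2.550.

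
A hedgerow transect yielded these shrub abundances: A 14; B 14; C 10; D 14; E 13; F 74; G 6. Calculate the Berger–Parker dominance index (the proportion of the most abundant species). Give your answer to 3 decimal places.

Total N = 14+14+10+14+13+74+6 = 145, so the proportions are 0.09655, 0.09655, 0.06897, 0.09655, 0.08966, 0.51034, 0.04138 (working shown to 5 dp, full precision carried).
The largest proportion is 0.51034, i.e. d = 0.510 to 3 decimal places.

0.510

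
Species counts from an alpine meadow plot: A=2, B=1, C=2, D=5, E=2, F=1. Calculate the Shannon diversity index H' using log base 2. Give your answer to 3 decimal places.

Total N = 2+1+2+5+2+1 = 13, so the proportions are 0.15385, 0.07692, 0.15385, 0.38462, 0.15385, 0.07692 (working shown to 5 dp, full precision carried).
Each pᵢ log₂ pᵢ term: 0.15385×(-2.70044)=-0.41545, 0.07692×(-3.70044)=-0.28465, 0.15385×(-2.70044)=-0.41545, 0.38462×(-1.37851)=-0.53020, 0.15385×(-2.70044)=-0.41545, 0.07692×(-3.70044)=-0.28465.
Sum = -2.34585, so H' = 2.346.

2.346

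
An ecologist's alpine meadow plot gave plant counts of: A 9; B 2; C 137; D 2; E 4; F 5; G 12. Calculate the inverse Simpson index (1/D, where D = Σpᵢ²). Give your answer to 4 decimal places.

Total N = 9+2+137+2+4+5+12 = 171, so the proportions are 0.0526316, 0.0116959, 0.8011696, 0.0116959, 0.0233918, 0.0292398, 0.0701754 (working shown to 7 dp, full precision carried).
D = 0.0526316² + 0.0116959² + 0.8011696² + 0.0116959² + 0.0233918² + 0.0292398² + 0.0701754² = 0.0027701 + 0.0001368 + 0.6418727 + 0.0001368 + 0.0005472 + 0.0008550 + 0.0049246 = 0.6512431.
So 1/D = 1.535525, i.e. 1.5355 to 4 decimal places.

1.5355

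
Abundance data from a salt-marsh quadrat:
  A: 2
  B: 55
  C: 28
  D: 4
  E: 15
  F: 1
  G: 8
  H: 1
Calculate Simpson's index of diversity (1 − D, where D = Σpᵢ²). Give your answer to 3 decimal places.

Total N = 2+55+28+4+15+1+8+1 = 114, so the proportions are 0.01754, 0.48246, 0.24561, 0.03509, 0.13158, 0.00877, 0.07018, 0.00877 (working shown to 5 dp, full precision carried).
D = 0.01754² + 0.48246² + 0.24561² + 0.03509² + 0.13158² + 0.00877² + 0.07018² + 0.00877² = 0.00031 + 0.23276 + 0.06033 + 0.00123 + 0.01731 + 0.00008 + 0.00492 + 0.00008 = 0.31702.
So 1 − D = 0.68298, i.e. 0.683 to 3 decimal places.

0.683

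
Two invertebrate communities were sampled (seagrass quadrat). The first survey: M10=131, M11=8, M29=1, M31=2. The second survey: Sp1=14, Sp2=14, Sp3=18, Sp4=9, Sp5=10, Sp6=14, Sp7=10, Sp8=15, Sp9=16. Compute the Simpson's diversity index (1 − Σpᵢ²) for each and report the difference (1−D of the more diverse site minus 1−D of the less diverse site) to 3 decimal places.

The first survey: N=142, proportions 0.92254, 0.05634, 0.00704, 0.01408, giving 1−D = 0.14551 (working shown to 5 dp, full precision carried).
The second survey: N=120, proportions 0.11667, 0.11667, 0.15, 0.075, 0.08333, 0.11667, 0.08333, 0.125, 0.13333, giving 1−D = 0.88375.
Difference = |0.14551 − 0.88375| = 0.73824, i.e. 0.738 to 3 decimal places.

0.738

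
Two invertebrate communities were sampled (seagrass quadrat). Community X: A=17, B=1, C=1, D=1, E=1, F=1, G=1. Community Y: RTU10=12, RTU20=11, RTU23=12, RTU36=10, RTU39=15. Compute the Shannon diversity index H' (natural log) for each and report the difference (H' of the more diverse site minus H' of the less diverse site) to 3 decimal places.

0.559

Community X: N=23, proportions 0.73913, 0.04348, 0.04348, 0.04348, 0.04348, 0.04348, 0.04348, giving H' = 1.04138 (working shown to 5 dp, full precision carried).
Community Y: N=60, proportions 0.2, 0.18333, 0.2, 0.16667, 0.25, giving H' = 1.59999.
Difference = |1.04138 − 1.59999| = 0.55861, i.e. 0.559 to 3 decimal places.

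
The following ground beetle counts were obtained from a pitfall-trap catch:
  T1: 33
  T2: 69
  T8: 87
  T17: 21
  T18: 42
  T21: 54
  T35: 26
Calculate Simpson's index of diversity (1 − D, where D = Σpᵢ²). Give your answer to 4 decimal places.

0.8257

Total N = 33+69+87+21+42+54+26 = 332, so the proportions are 0.099398, 0.207831, 0.262048, 0.063253, 0.126506, 0.162651, 0.078313 (working shown to 6 dp, full precision carried).
D = 0.099398² + 0.207831² + 0.262048² + 0.063253² + 0.126506² + 0.162651² + 0.078313² = 0.009880 + 0.043194 + 0.068669 + 0.004001 + 0.016004 + 0.026455 + 0.006133 = 0.174336.
So 1 − D = 0.825664, i.e. 0.8257 to 4 decimal places.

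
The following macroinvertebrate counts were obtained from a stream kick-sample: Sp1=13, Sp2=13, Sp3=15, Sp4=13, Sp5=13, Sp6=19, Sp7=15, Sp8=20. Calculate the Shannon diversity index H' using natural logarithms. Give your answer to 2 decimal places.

2.06

Total N = 13+13+15+13+13+19+15+20 = 121, so the proportions are 0.1074, 0.1074, 0.124, 0.1074, 0.1074, 0.157, 0.124, 0.1653 (working shown to 4 dp, full precision carried).
Each pᵢ ln pᵢ term: 0.1074×(-2.2308)=-0.2397, 0.1074×(-2.2308)=-0.2397, 0.124×(-2.0877)=-0.2588, 0.1074×(-2.2308)=-0.2397, 0.1074×(-2.2308)=-0.2397, 0.157×(-1.8514)=-0.2907, 0.124×(-2.0877)=-0.2588, 0.1653×(-1.8001)=-0.2975.
Sum = -2.0646, so H' = 2.06.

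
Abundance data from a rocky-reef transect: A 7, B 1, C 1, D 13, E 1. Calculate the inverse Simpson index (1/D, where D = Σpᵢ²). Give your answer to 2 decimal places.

Total N = 7+1+1+13+1 = 23, so the proportions are 0.30435, 0.04348, 0.04348, 0.56522, 0.04348 (working shown to 5 dp, full precision carried).
D = 0.30435² + 0.04348² + 0.04348² + 0.56522² + 0.04348² = 0.09263 + 0.00189 + 0.00189 + 0.31947 + 0.00189 = 0.41777.
So 1/D = 2.3937, i.e. 2.39 to 2 decimal places.

2.39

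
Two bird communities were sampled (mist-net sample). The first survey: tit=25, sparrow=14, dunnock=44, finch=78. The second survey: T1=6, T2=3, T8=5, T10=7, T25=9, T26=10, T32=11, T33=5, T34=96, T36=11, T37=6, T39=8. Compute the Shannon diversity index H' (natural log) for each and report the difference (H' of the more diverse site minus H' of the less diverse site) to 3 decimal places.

0.552

The first survey: N=161, proportions 0.15527950311, 0.08695652174, 0.27329192547, 0.48447204969, giving H' = 1.20720355374 (working shown to 11 dp, full precision carried).
The second survey: N=177, proportions 0.03389830508, 0.01694915254, 0.02824858757, 0.0395480226, 0.05084745763, 0.05649717514, 0.06214689266, 0.02824858757, 0.54237288136, 0.06214689266, 0.03389830508, 0.04519774011, giving H' = 1.75874731728.
Difference = |1.20720355374 − 1.75874731728| = 0.55154376354, i.e. 0.552 to 3 decimal places.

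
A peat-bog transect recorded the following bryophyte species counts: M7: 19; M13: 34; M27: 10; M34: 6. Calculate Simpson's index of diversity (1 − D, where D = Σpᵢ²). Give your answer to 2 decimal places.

0.65

Total N = 19+34+10+6 = 69, so the proportions are 0.2754, 0.4928, 0.1449, 0.087 (working shown to 4 dp, full precision carried).
D = 0.2754² + 0.4928² + 0.1449² + 0.087² = 0.0758 + 0.2428 + 0.0210 + 0.0076 = 0.3472.
So 1 − D = 0.6528, i.e. 0.65 to 2 decimal places.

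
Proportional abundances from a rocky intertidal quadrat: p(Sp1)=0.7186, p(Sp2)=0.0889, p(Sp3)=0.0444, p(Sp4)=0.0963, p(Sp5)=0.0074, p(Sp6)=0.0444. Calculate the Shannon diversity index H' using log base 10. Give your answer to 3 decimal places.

0.430

Each pᵢ log₁₀ pᵢ term (working shown to 5 dp, full precision carried): 0.7186×(-0.14351)=-0.10313, 0.0889×(-1.05110)=-0.09344, 0.0444×(-1.35262)=-0.06006, 0.0963×(-1.01637)=-0.09788, 0.0074×(-2.13077)=-0.01577, 0.0444×(-1.35262)=-0.06006.
Sum = -0.43033, so H' = 0.430.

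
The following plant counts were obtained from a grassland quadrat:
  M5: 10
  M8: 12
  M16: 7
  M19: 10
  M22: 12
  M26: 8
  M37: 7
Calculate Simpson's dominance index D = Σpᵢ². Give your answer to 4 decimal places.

Total N = 10+12+7+10+12+8+7 = 66, so the proportions are 0.151515, 0.181818, 0.106061, 0.151515, 0.181818, 0.121212, 0.106061 (working shown to 6 dp, full precision carried).
D = 0.151515² + 0.181818² + 0.106061² + 0.151515² + 0.181818² + 0.121212² + 0.106061² = 0.022957 + 0.033058 + 0.011249 + 0.022957 + 0.033058 + 0.014692 + 0.011249 = 0.149219.
To 4 decimal places, D = 0.1492.

0.1492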